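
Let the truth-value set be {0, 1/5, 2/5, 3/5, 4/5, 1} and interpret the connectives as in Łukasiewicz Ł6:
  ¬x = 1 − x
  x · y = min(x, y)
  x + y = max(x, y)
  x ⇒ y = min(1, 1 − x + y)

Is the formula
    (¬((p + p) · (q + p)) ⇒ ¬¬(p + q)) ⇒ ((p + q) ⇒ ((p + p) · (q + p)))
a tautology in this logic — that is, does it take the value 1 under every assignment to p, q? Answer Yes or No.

No

Counterexample: take p = 0, q = 3/5.
p + p = 0 + 0 = 0
q + p = 3/5 + 0 = 3/5
(p + p) · (q + p) = 0 · 3/5 = 0
¬((p + p) · (q + p)) = ¬0 = 1
p + q = 0 + 3/5 = 3/5
¬(p + q) = ¬3/5 = 2/5
¬¬(p + q) = ¬2/5 = 3/5
¬((p + p) · (q + p)) ⇒ ¬¬(p + q) = 1 ⇒ 3/5 = 3/5
p + q = 0 + 3/5 = 3/5
p + p = 0 + 0 = 0
q + p = 3/5 + 0 = 3/5
(p + p) · (q + p) = 0 · 3/5 = 0
(p + q) ⇒ ((p + p) · (q + p)) = 3/5 ⇒ 0 = 2/5
(¬((p + p) · (q + p)) ⇒ ¬¬(p + q)) ⇒ ((p + q) ⇒ ((p + p) · (q + p))) = 3/5 ⇒ 2/5 = 4/5
This gives 4/5 ≠ 1.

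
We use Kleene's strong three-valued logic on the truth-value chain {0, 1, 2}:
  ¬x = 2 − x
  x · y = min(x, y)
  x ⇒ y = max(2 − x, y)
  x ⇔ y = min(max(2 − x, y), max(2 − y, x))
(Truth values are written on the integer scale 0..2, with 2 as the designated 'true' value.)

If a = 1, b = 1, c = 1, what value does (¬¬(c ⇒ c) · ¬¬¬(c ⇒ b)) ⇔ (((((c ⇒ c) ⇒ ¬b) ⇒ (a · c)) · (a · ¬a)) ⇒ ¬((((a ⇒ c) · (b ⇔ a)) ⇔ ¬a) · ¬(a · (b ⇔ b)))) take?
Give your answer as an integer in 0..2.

c ⇒ c = 1 ⇒ 1 = 1
¬(c ⇒ c) = ¬1 = 1
¬¬(c ⇒ c) = ¬1 = 1
c ⇒ b = 1 ⇒ 1 = 1
¬(c ⇒ b) = ¬1 = 1
¬¬(c ⇒ b) = ¬1 = 1
¬¬¬(c ⇒ b) = ¬1 = 1
¬¬(c ⇒ c) · ¬¬¬(c ⇒ b) = 1 · 1 = 1
c ⇒ c = 1 ⇒ 1 = 1
¬b = ¬1 = 1
(c ⇒ c) ⇒ ¬b = 1 ⇒ 1 = 1
a · c = 1 · 1 = 1
((c ⇒ c) ⇒ ¬b) ⇒ (a · c) = 1 ⇒ 1 = 1
¬a = ¬1 = 1
a · ¬a = 1 · 1 = 1
(((c ⇒ c) ⇒ ¬b) ⇒ (a · c)) · (a · ¬a) = 1 · 1 = 1
a ⇒ c = 1 ⇒ 1 = 1
b ⇔ a = 1 ⇔ 1 = 1
(a ⇒ c) · (b ⇔ a) = 1 · 1 = 1
¬a = ¬1 = 1
((a ⇒ c) · (b ⇔ a)) ⇔ ¬a = 1 ⇔ 1 = 1
b ⇔ b = 1 ⇔ 1 = 1
a · (b ⇔ b) = 1 · 1 = 1
¬(a · (b ⇔ b)) = ¬1 = 1
(((a ⇒ c) · (b ⇔ a)) ⇔ ¬a) · ¬(a · (b ⇔ b)) = 1 · 1 = 1
¬((((a ⇒ c) · (b ⇔ a)) ⇔ ¬a) · ¬(a · (b ⇔ b))) = ¬1 = 1
((((c ⇒ c) ⇒ ¬b) ⇒ (a · c)) · (a · ¬a)) ⇒ ¬((((a ⇒ c) · (b ⇔ a)) ⇔ ¬a) · ¬(a · (b ⇔ b))) = 1 ⇒ 1 = 1
(¬¬(c ⇒ c) · ¬¬¬(c ⇒ b)) ⇔ (((((c ⇒ c) ⇒ ¬b) ⇒ (a · c)) · (a · ¬a)) ⇒ ¬((((a ⇒ c) · (b ⇔ a)) ⇔ ¬a) · ¬(a · (b ⇔ b)))) = 1 ⇔ 1 = 1

1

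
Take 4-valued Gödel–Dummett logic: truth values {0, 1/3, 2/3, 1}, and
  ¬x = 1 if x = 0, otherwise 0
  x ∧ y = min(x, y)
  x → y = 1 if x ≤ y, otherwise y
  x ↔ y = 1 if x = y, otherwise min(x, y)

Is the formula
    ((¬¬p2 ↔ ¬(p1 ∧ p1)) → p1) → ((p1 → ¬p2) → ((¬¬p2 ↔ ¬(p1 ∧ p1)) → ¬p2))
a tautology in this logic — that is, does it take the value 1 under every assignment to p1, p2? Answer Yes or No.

p1 = 0, p2 = 0 ↦ 1
p1 = 0, p2 = 1/3 ↦ 1
p1 = 0, p2 = 2/3 ↦ 1
p1 = 0, p2 = 1 ↦ 1
p1 = 1/3, p2 = 0 ↦ 1
p1 = 1/3, p2 = 1/3 ↦ 1
p1 = 1/3, p2 = 2/3 ↦ 1
p1 = 1/3, p2 = 1 ↦ 1
p1 = 2/3, p2 = 0 ↦ 1
p1 = 2/3, p2 = 1/3 ↦ 1
p1 = 2/3, p2 = 2/3 ↦ 1
p1 = 2/3, p2 = 1 ↦ 1
p1 = 1, p2 = 0 ↦ 1
p1 = 1, p2 = 1/3 ↦ 1
p1 = 1, p2 = 2/3 ↦ 1
p1 = 1, p2 = 1 ↦ 1
Every assignment gives a value ≥ 1.

Yes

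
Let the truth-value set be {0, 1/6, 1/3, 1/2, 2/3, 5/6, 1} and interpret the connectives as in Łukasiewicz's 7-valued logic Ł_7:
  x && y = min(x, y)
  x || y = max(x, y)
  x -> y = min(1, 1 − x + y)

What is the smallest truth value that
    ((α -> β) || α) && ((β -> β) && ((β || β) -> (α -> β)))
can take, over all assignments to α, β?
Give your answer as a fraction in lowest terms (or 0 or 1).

1/2

Take α = 1/2, β = 0:
α -> β = 1/2 -> 0 = 1/2
(α -> β) || α = 1/2 || 1/2 = 1/2
β -> β = 0 -> 0 = 1
β || β = 0 || 0 = 0
α -> β = 1/2 -> 0 = 1/2
(β || β) -> (α -> β) = 0 -> 1/2 = 1
(β -> β) && ((β || β) -> (α -> β)) = 1 && 1 = 1
((α -> β) || α) && ((β -> β) && ((β || β) -> (α -> β))) = 1/2 && 1 = 1/2
No assignment yields a value below 1/2, so this is the minimum.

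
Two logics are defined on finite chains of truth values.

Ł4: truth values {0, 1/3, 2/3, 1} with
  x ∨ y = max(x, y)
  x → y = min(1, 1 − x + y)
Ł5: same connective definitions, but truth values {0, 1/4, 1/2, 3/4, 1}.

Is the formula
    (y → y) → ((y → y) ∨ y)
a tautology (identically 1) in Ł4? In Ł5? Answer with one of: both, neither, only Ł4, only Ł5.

both

In Ł4: every assignment gives 1 — tautology.
In Ł5: every assignment gives 1 — tautology.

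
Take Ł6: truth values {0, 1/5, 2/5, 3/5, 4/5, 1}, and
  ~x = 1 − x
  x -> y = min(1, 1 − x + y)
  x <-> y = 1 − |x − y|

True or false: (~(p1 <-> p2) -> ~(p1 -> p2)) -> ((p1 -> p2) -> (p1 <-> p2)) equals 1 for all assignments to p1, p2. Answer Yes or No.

Yes

At p1 = 4/5, p2 = 4/5, for instance:
p1 <-> p2 = 4/5 <-> 4/5 = 1
~(p1 <-> p2) = ~1 = 0
p1 -> p2 = 4/5 -> 4/5 = 1
~(p1 -> p2) = ~1 = 0
~(p1 <-> p2) -> ~(p1 -> p2) = 0 -> 0 = 1
(p1 -> p2) -> (p1 <-> p2) = 1 -> 1 = 1
(~(p1 <-> p2) -> ~(p1 -> p2)) -> ((p1 -> p2) -> (p1 <-> p2)) = 1 -> 1 = 1
and checking the remaining 35 assignments likewise gives ≥ 1 in every case.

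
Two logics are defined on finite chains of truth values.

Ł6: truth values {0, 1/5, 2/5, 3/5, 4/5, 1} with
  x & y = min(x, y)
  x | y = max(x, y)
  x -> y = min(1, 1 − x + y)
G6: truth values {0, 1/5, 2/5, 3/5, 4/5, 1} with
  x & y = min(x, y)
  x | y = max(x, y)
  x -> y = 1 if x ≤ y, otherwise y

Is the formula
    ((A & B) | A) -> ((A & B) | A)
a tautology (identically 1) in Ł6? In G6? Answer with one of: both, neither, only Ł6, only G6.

In Ł6: every assignment gives 1 — tautology.
In G6: every assignment gives 1 — tautology.

both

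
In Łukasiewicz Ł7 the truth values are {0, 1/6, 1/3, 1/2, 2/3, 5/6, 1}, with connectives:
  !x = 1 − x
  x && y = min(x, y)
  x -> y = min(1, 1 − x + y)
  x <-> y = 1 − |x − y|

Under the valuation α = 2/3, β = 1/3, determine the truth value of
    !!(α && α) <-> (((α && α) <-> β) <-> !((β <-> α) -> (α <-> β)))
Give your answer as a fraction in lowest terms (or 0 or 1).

α && α = 2/3 && 2/3 = 2/3
!(α && α) = !2/3 = 1/3
!!(α && α) = !1/3 = 2/3
α && α = 2/3 && 2/3 = 2/3
(α && α) <-> β = 2/3 <-> 1/3 = 2/3
β <-> α = 1/3 <-> 2/3 = 2/3
α <-> β = 2/3 <-> 1/3 = 2/3
(β <-> α) -> (α <-> β) = 2/3 -> 2/3 = 1
!((β <-> α) -> (α <-> β)) = !1 = 0
((α && α) <-> β) <-> !((β <-> α) -> (α <-> β)) = 2/3 <-> 0 = 1/3
!!(α && α) <-> (((α && α) <-> β) <-> !((β <-> α) -> (α <-> β))) = 2/3 <-> 1/3 = 2/3

2/3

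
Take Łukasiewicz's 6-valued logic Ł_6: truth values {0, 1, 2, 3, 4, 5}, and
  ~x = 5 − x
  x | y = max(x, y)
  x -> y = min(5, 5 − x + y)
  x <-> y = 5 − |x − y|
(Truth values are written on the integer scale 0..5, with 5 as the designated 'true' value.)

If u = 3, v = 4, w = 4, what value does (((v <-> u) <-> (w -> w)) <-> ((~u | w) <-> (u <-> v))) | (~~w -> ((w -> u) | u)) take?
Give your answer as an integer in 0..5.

5

v <-> u = 4 <-> 3 = 4
w -> w = 4 -> 4 = 5
(v <-> u) <-> (w -> w) = 4 <-> 5 = 4
~u = ~3 = 2
~u | w = 2 | 4 = 4
u <-> v = 3 <-> 4 = 4
(~u | w) <-> (u <-> v) = 4 <-> 4 = 5
((v <-> u) <-> (w -> w)) <-> ((~u | w) <-> (u <-> v)) = 4 <-> 5 = 4
~w = ~4 = 1
~~w = ~1 = 4
w -> u = 4 -> 3 = 4
(w -> u) | u = 4 | 3 = 4
~~w -> ((w -> u) | u) = 4 -> 4 = 5
(((v <-> u) <-> (w -> w)) <-> ((~u | w) <-> (u <-> v))) | (~~w -> ((w -> u) | u)) = 4 | 5 = 5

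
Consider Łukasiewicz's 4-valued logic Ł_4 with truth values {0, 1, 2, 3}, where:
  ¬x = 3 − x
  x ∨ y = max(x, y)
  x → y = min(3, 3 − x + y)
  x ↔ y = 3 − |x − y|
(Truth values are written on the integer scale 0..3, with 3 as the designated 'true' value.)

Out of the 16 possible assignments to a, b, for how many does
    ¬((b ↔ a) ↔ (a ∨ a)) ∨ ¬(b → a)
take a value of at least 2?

8

a = 0, b = 0 ↦ 3  ≥
a = 0, b = 1 ↦ 2  ≥
a = 0, b = 2 ↦ 2  ≥
a = 0, b = 3 ↦ 3  ≥
a = 1, b = 0 ↦ 1  <
a = 1, b = 1 ↦ 2  ≥
a = 1, b = 2 ↦ 1  <
a = 1, b = 3 ↦ 2  ≥
a = 2, b = 0 ↦ 1  <
a = 2, b = 1 ↦ 0  <
a = 2, b = 2 ↦ 1  <
a = 2, b = 3 ↦ 1  <
a = 3, b = 0 ↦ 3  ≥
a = 3, b = 1 ↦ 2  ≥
a = 3, b = 2 ↦ 1  <
a = 3, b = 3 ↦ 0  <
So 8 of the 16 assignments meet the threshold.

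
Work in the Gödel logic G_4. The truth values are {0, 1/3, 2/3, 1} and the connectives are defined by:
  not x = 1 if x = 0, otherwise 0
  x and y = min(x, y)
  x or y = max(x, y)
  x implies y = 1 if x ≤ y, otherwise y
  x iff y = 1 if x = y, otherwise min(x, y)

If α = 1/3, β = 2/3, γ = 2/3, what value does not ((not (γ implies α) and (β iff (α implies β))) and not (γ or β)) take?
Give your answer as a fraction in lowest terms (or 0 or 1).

γ implies α = 2/3 implies 1/3 = 1/3
not (γ implies α) = not 1/3 = 0
α implies β = 1/3 implies 2/3 = 1
β iff (α implies β) = 2/3 iff 1 = 2/3
not (γ implies α) and (β iff (α implies β)) = 0 and 2/3 = 0
γ or β = 2/3 or 2/3 = 2/3
not (γ or β) = not 2/3 = 0
(not (γ implies α) and (β iff (α implies β))) and not (γ or β) = 0 and 0 = 0
not ((not (γ implies α) and (β iff (α implies β))) and not (γ or β)) = not 0 = 1

1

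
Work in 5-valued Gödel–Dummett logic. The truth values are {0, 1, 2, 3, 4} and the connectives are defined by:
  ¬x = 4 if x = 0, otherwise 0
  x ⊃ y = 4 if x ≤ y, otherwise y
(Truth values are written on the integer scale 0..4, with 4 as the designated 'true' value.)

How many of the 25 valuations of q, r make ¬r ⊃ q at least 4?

value 4: 21 assignments (counts)
value 3: 1 assignment
value 2: 1 assignment
value 1: 1 assignment
value 0: 1 assignment
So 21 of the 25 assignments meet the threshold.

21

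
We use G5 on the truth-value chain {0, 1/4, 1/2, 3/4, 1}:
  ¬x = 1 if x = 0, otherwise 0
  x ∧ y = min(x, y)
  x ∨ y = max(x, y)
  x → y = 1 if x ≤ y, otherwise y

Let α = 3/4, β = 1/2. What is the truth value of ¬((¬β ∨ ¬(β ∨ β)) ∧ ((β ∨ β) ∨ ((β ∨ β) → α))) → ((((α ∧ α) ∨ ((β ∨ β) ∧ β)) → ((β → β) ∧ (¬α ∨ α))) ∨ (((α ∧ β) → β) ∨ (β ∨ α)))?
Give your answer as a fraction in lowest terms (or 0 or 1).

1

¬β = ¬1/2 = 0
β ∨ β = 1/2 ∨ 1/2 = 1/2
¬(β ∨ β) = ¬1/2 = 0
¬β ∨ ¬(β ∨ β) = 0 ∨ 0 = 0
β ∨ β = 1/2 ∨ 1/2 = 1/2
β ∨ β = 1/2 ∨ 1/2 = 1/2
(β ∨ β) → α = 1/2 → 3/4 = 1
(β ∨ β) ∨ ((β ∨ β) → α) = 1/2 ∨ 1 = 1
(¬β ∨ ¬(β ∨ β)) ∧ ((β ∨ β) ∨ ((β ∨ β) → α)) = 0 ∧ 1 = 0
¬((¬β ∨ ¬(β ∨ β)) ∧ ((β ∨ β) ∨ ((β ∨ β) → α))) = ¬0 = 1
α ∧ α = 3/4 ∧ 3/4 = 3/4
β ∨ β = 1/2 ∨ 1/2 = 1/2
(β ∨ β) ∧ β = 1/2 ∧ 1/2 = 1/2
(α ∧ α) ∨ ((β ∨ β) ∧ β) = 3/4 ∨ 1/2 = 3/4
β → β = 1/2 → 1/2 = 1
¬α = ¬3/4 = 0
¬α ∨ α = 0 ∨ 3/4 = 3/4
(β → β) ∧ (¬α ∨ α) = 1 ∧ 3/4 = 3/4
((α ∧ α) ∨ ((β ∨ β) ∧ β)) → ((β → β) ∧ (¬α ∨ α)) = 3/4 → 3/4 = 1
α ∧ β = 3/4 ∧ 1/2 = 1/2
(α ∧ β) → β = 1/2 → 1/2 = 1
β ∨ α = 1/2 ∨ 3/4 = 3/4
((α ∧ β) → β) ∨ (β ∨ α) = 1 ∨ 3/4 = 1
(((α ∧ α) ∨ ((β ∨ β) ∧ β)) → ((β → β) ∧ (¬α ∨ α))) ∨ (((α ∧ β) → β) ∨ (β ∨ α)) = 1 ∨ 1 = 1
¬((¬β ∨ ¬(β ∨ β)) ∧ ((β ∨ β) ∨ ((β ∨ β) → α))) → ((((α ∧ α) ∨ ((β ∨ β) ∧ β)) → ((β → β) ∧ (¬α ∨ α))) ∨ (((α ∧ β) → β) ∨ (β ∨ α))) = 1 → 1 = 1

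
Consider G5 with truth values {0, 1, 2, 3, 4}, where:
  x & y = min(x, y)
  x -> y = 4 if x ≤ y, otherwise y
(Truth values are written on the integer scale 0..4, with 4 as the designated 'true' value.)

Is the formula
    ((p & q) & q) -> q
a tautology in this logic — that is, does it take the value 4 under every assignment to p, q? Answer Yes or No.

Yes

At p = 3, q = 0, for instance:
p & q = 3 & 0 = 0
(p & q) & q = 0 & 0 = 0
((p & q) & q) -> q = 0 -> 0 = 4
and checking the remaining 24 assignments likewise gives ≥ 4 in every case.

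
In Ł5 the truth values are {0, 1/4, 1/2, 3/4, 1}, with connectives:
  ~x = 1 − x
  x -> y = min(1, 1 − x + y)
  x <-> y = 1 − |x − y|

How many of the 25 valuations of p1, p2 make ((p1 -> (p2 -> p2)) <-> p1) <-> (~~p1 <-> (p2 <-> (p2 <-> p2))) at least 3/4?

value 1: 7 assignments (counts)
value 3/4: 7 assignments (counts)
value 1/2: 6 assignments
value 1/4: 3 assignments
value 0: 2 assignments
So 14 of the 25 assignments meet the threshold.

14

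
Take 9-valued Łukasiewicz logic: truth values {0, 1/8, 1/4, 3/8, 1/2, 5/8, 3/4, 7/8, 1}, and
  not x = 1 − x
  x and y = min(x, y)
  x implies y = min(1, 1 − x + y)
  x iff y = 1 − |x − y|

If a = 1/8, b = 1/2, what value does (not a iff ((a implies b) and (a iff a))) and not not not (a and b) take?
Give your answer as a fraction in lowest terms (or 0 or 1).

not a = not 1/8 = 7/8
a implies b = 1/8 implies 1/2 = 1
a iff a = 1/8 iff 1/8 = 1
(a implies b) and (a iff a) = 1 and 1 = 1
not a iff ((a implies b) and (a iff a)) = 7/8 iff 1 = 7/8
a and b = 1/8 and 1/2 = 1/8
not (a and b) = not 1/8 = 7/8
not not (a and b) = not 7/8 = 1/8
not not not (a and b) = not 1/8 = 7/8
(not a iff ((a implies b) and (a iff a))) and not not not (a and b) = 7/8 and 7/8 = 7/8

7/8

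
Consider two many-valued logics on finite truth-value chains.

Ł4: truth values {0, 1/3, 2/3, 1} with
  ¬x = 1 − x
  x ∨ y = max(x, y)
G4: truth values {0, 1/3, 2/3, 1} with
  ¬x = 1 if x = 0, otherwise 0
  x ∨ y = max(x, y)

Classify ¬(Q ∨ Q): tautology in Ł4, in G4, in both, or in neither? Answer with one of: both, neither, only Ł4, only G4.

neither

In Ł4: at Q = 1/3 the value is 2/3 — not a tautology.
In G4: at Q = 1/3 the value is 0 — not a tautology.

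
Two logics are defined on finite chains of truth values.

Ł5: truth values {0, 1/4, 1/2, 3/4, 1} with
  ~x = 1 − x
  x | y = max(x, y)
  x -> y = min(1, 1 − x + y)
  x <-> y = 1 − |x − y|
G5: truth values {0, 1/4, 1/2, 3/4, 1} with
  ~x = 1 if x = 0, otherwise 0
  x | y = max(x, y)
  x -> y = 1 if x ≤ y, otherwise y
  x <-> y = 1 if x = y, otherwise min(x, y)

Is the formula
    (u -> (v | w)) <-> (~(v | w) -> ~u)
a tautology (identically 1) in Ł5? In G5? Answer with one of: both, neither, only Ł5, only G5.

In Ł5: every assignment gives 1 — tautology.
In G5: at u = 1/2, v = 0, w = 1/4 the value is 1/4 — not a tautology.

only Ł5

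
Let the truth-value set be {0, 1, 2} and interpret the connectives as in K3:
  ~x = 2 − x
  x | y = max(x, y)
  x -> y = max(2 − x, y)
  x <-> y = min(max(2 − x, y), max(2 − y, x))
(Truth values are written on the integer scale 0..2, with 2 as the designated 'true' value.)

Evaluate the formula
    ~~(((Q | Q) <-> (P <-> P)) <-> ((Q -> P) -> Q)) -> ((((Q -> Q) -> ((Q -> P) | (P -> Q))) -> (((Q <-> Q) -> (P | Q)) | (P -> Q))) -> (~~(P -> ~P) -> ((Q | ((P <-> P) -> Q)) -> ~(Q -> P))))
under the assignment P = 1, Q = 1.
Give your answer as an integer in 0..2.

1

Q | Q = 1 | 1 = 1
P <-> P = 1 <-> 1 = 1
(Q | Q) <-> (P <-> P) = 1 <-> 1 = 1
Q -> P = 1 -> 1 = 1
(Q -> P) -> Q = 1 -> 1 = 1
((Q | Q) <-> (P <-> P)) <-> ((Q -> P) -> Q) = 1 <-> 1 = 1
~(((Q | Q) <-> (P <-> P)) <-> ((Q -> P) -> Q)) = ~1 = 1
~~(((Q | Q) <-> (P <-> P)) <-> ((Q -> P) -> Q)) = ~1 = 1
Q -> Q = 1 -> 1 = 1
Q -> P = 1 -> 1 = 1
P -> Q = 1 -> 1 = 1
(Q -> P) | (P -> Q) = 1 | 1 = 1
(Q -> Q) -> ((Q -> P) | (P -> Q)) = 1 -> 1 = 1
Q <-> Q = 1 <-> 1 = 1
P | Q = 1 | 1 = 1
(Q <-> Q) -> (P | Q) = 1 -> 1 = 1
P -> Q = 1 -> 1 = 1
((Q <-> Q) -> (P | Q)) | (P -> Q) = 1 | 1 = 1
((Q -> Q) -> ((Q -> P) | (P -> Q))) -> (((Q <-> Q) -> (P | Q)) | (P -> Q)) = 1 -> 1 = 1
~P = ~1 = 1
P -> ~P = 1 -> 1 = 1
~(P -> ~P) = ~1 = 1
~~(P -> ~P) = ~1 = 1
P <-> P = 1 <-> 1 = 1
(P <-> P) -> Q = 1 -> 1 = 1
Q | ((P <-> P) -> Q) = 1 | 1 = 1
Q -> P = 1 -> 1 = 1
~(Q -> P) = ~1 = 1
(Q | ((P <-> P) -> Q)) -> ~(Q -> P) = 1 -> 1 = 1
~~(P -> ~P) -> ((Q | ((P <-> P) -> Q)) -> ~(Q -> P)) = 1 -> 1 = 1
(((Q -> Q) -> ((Q -> P) | (P -> Q))) -> (((Q <-> Q) -> (P | Q)) | (P -> Q))) -> (~~(P -> ~P) -> ((Q | ((P <-> P) -> Q)) -> ~(Q -> P))) = 1 -> 1 = 1
~~(((Q | Q) <-> (P <-> P)) <-> ((Q -> P) -> Q)) -> ((((Q -> Q) -> ((Q -> P) | (P -> Q))) -> (((Q <-> Q) -> (P | Q)) | (P -> Q))) -> (~~(P -> ~P) -> ((Q | ((P <-> P) -> Q)) -> ~(Q -> P)))) = 1 -> 1 = 1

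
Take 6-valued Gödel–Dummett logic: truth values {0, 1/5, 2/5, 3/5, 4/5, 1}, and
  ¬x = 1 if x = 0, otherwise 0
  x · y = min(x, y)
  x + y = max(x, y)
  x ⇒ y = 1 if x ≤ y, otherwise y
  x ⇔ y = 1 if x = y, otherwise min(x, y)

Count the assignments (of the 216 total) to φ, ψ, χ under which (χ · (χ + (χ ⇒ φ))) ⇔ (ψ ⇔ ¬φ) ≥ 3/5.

52

value 1: 36 assignments (counts)
value 4/5: 7 assignments (counts)
value 3/5: 9 assignments (counts)
value 2/5: 11 assignments
value 1/5: 13 assignments
value 0: 140 assignments
So 52 of the 216 assignments meet the threshold.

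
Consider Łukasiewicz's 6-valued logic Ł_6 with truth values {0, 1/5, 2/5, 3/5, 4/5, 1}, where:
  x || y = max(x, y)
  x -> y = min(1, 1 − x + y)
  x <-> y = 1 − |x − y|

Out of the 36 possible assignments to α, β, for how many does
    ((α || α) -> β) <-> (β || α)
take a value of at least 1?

8

value 1: 8 assignments (counts)
value 4/5: 10 assignments
value 3/5: 7 assignments
value 2/5: 6 assignments
value 1/5: 3 assignments
value 0: 2 assignments
So 8 of the 36 assignments meet the threshold.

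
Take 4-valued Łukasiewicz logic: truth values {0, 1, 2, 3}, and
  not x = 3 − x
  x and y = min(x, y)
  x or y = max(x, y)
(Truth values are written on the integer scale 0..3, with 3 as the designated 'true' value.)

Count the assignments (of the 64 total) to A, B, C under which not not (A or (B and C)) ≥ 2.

40

value 3: 19 assignments (counts)
value 2: 21 assignments (counts)
value 1: 17 assignments
value 0: 7 assignments
So 40 of the 64 assignments meet the threshold.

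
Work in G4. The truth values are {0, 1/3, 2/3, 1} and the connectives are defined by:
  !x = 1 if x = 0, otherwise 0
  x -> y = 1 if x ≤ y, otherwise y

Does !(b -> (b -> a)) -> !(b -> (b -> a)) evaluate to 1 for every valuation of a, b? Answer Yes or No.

Yes

a = 0, b = 0 ↦ 1
a = 0, b = 1/3 ↦ 1
a = 0, b = 2/3 ↦ 1
a = 0, b = 1 ↦ 1
a = 1/3, b = 0 ↦ 1
a = 1/3, b = 1/3 ↦ 1
a = 1/3, b = 2/3 ↦ 1
a = 1/3, b = 1 ↦ 1
a = 2/3, b = 0 ↦ 1
a = 2/3, b = 1/3 ↦ 1
a = 2/3, b = 2/3 ↦ 1
a = 2/3, b = 1 ↦ 1
a = 1, b = 0 ↦ 1
a = 1, b = 1/3 ↦ 1
a = 1, b = 2/3 ↦ 1
a = 1, b = 1 ↦ 1
Every assignment gives a value ≥ 1.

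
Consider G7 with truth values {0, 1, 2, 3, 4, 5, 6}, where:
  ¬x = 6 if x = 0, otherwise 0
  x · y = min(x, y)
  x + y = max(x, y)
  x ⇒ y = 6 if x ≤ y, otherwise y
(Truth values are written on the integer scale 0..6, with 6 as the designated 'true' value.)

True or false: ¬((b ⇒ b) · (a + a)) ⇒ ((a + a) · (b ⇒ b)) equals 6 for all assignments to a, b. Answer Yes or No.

No

Counterexample: take a = 0, b = 0.
b ⇒ b = 0 ⇒ 0 = 6
a + a = 0 + 0 = 0
(b ⇒ b) · (a + a) = 6 · 0 = 0
¬((b ⇒ b) · (a + a)) = ¬0 = 6
(a + a) · (b ⇒ b) = 0 · 6 = 0
¬((b ⇒ b) · (a + a)) ⇒ ((a + a) · (b ⇒ b)) = 6 ⇒ 0 = 0
This gives 0 ≠ 6.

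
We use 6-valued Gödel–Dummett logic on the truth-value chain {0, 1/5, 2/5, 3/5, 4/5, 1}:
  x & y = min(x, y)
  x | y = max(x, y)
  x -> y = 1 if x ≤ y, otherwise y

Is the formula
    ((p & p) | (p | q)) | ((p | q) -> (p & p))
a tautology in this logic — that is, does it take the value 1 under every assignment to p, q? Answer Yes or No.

Counterexample: take p = 0, q = 1/5.
p & p = 0 & 0 = 0
p | q = 0 | 1/5 = 1/5
(p & p) | (p | q) = 0 | 1/5 = 1/5
p | q = 0 | 1/5 = 1/5
p & p = 0 & 0 = 0
(p | q) -> (p & p) = 1/5 -> 0 = 0
((p & p) | (p | q)) | ((p | q) -> (p & p)) = 1/5 | 0 = 1/5
This gives 1/5 ≠ 1.

No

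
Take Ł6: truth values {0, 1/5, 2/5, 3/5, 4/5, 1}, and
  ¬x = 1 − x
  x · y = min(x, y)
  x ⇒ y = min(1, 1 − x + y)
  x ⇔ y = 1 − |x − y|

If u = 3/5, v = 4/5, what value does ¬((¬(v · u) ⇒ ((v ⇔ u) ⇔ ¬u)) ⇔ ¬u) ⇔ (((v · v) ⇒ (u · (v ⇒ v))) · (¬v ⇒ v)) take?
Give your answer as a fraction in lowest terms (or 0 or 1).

v · u = 4/5 · 3/5 = 3/5
¬(v · u) = ¬3/5 = 2/5
v ⇔ u = 4/5 ⇔ 3/5 = 4/5
¬u = ¬3/5 = 2/5
(v ⇔ u) ⇔ ¬u = 4/5 ⇔ 2/5 = 3/5
¬(v · u) ⇒ ((v ⇔ u) ⇔ ¬u) = 2/5 ⇒ 3/5 = 1
¬u = ¬3/5 = 2/5
(¬(v · u) ⇒ ((v ⇔ u) ⇔ ¬u)) ⇔ ¬u = 1 ⇔ 2/5 = 2/5
¬((¬(v · u) ⇒ ((v ⇔ u) ⇔ ¬u)) ⇔ ¬u) = ¬2/5 = 3/5
v · v = 4/5 · 4/5 = 4/5
v ⇒ v = 4/5 ⇒ 4/5 = 1
u · (v ⇒ v) = 3/5 · 1 = 3/5
(v · v) ⇒ (u · (v ⇒ v)) = 4/5 ⇒ 3/5 = 4/5
¬v = ¬4/5 = 1/5
¬v ⇒ v = 1/5 ⇒ 4/5 = 1
((v · v) ⇒ (u · (v ⇒ v))) · (¬v ⇒ v) = 4/5 · 1 = 4/5
¬((¬(v · u) ⇒ ((v ⇔ u) ⇔ ¬u)) ⇔ ¬u) ⇔ (((v · v) ⇒ (u · (v ⇒ v))) · (¬v ⇒ v)) = 3/5 ⇔ 4/5 = 4/5

4/5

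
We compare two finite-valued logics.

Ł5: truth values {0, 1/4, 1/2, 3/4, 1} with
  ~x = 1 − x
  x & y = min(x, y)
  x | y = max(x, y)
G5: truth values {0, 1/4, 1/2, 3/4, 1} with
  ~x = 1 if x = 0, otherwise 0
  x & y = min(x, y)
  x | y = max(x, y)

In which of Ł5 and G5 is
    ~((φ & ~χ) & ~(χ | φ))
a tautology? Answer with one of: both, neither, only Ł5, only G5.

In Ł5: at φ = 1/4, χ = 0 the value is 3/4 — not a tautology.
In G5: every assignment gives 1 — tautology.

only G5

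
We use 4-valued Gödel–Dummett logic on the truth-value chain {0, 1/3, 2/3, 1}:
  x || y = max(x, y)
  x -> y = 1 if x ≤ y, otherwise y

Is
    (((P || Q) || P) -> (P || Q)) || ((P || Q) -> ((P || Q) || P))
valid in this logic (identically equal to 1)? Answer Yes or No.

Yes

P = 0, Q = 0 ↦ 1
P = 0, Q = 1/3 ↦ 1
P = 0, Q = 2/3 ↦ 1
P = 0, Q = 1 ↦ 1
P = 1/3, Q = 0 ↦ 1
P = 1/3, Q = 1/3 ↦ 1
P = 1/3, Q = 2/3 ↦ 1
P = 1/3, Q = 1 ↦ 1
P = 2/3, Q = 0 ↦ 1
P = 2/3, Q = 1/3 ↦ 1
P = 2/3, Q = 2/3 ↦ 1
P = 2/3, Q = 1 ↦ 1
P = 1, Q = 0 ↦ 1
P = 1, Q = 1/3 ↦ 1
P = 1, Q = 2/3 ↦ 1
P = 1, Q = 1 ↦ 1
Every assignment gives a value ≥ 1.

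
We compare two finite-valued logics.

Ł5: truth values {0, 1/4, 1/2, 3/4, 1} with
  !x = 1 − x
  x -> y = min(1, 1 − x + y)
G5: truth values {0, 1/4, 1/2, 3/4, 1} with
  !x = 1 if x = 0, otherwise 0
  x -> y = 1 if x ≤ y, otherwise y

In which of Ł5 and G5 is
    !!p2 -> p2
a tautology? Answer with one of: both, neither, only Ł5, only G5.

In Ł5: every assignment gives 1 — tautology.
In G5: at p2 = 1/4 the value is 1/4 — not a tautology.

only Ł5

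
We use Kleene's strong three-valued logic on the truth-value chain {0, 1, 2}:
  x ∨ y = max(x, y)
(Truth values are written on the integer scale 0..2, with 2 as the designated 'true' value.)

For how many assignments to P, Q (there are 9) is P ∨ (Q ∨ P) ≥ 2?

P = 0, Q = 0 ↦ 0  <
P = 0, Q = 1 ↦ 1  <
P = 0, Q = 2 ↦ 2  ≥
P = 1, Q = 0 ↦ 1  <
P = 1, Q = 1 ↦ 1  <
P = 1, Q = 2 ↦ 2  ≥
P = 2, Q = 0 ↦ 2  ≥
P = 2, Q = 1 ↦ 2  ≥
P = 2, Q = 2 ↦ 2  ≥
So 5 of the 9 assignments meet the threshold.

5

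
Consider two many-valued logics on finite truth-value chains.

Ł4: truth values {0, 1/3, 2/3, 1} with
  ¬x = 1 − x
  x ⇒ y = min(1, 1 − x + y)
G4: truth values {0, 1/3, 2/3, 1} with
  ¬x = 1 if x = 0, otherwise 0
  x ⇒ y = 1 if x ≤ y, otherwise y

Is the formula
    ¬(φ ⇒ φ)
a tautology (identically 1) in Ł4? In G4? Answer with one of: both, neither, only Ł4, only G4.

neither

In Ł4: at φ = 0 the value is 0 — not a tautology.
In G4: at φ = 0 the value is 0 — not a tautology.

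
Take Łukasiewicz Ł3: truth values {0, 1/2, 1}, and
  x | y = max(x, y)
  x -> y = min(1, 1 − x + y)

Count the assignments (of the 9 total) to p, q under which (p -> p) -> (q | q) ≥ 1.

p = 0, q = 0 ↦ 0  <
p = 0, q = 1/2 ↦ 1/2  <
p = 0, q = 1 ↦ 1  ≥
p = 1/2, q = 0 ↦ 0  <
p = 1/2, q = 1/2 ↦ 1/2  <
p = 1/2, q = 1 ↦ 1  ≥
p = 1, q = 0 ↦ 0  <
p = 1, q = 1/2 ↦ 1/2  <
p = 1, q = 1 ↦ 1  ≥
So 3 of the 9 assignments meet the threshold.

3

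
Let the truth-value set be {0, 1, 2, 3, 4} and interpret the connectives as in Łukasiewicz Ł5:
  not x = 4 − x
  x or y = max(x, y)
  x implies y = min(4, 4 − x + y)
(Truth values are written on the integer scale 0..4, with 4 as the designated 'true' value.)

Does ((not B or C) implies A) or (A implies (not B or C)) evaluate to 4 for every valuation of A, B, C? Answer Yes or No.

At A = 0, B = 2, C = 4, for instance:
not B = not 2 = 2
not B or C = 2 or 4 = 4
(not B or C) implies A = 4 implies 0 = 0
A implies (not B or C) = 0 implies 4 = 4
((not B or C) implies A) or (A implies (not B or C)) = 0 or 4 = 4
and checking the remaining 124 assignments likewise gives ≥ 4 in every case.

Yes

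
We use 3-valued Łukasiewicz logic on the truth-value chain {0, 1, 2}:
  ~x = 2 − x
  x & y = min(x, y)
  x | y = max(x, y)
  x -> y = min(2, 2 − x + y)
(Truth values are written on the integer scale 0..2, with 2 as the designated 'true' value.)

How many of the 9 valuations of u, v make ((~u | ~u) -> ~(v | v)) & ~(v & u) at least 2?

3

u = 0, v = 0 ↦ 2  ≥
u = 0, v = 1 ↦ 1  <
u = 0, v = 2 ↦ 0  <
u = 1, v = 0 ↦ 2  ≥
u = 1, v = 1 ↦ 1  <
u = 1, v = 2 ↦ 1  <
u = 2, v = 0 ↦ 2  ≥
u = 2, v = 1 ↦ 1  <
u = 2, v = 2 ↦ 0  <
So 3 of the 9 assignments meet the threshold.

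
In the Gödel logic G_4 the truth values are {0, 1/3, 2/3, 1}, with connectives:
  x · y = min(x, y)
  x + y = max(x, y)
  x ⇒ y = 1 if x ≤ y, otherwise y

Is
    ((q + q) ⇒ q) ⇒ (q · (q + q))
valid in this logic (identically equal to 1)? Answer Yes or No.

Counterexample: take q = 0.
q + q = 0 + 0 = 0
(q + q) ⇒ q = 0 ⇒ 0 = 1
q + q = 0 + 0 = 0
q · (q + q) = 0 · 0 = 0
((q + q) ⇒ q) ⇒ (q · (q + q)) = 1 ⇒ 0 = 0
This gives 0 ≠ 1.

No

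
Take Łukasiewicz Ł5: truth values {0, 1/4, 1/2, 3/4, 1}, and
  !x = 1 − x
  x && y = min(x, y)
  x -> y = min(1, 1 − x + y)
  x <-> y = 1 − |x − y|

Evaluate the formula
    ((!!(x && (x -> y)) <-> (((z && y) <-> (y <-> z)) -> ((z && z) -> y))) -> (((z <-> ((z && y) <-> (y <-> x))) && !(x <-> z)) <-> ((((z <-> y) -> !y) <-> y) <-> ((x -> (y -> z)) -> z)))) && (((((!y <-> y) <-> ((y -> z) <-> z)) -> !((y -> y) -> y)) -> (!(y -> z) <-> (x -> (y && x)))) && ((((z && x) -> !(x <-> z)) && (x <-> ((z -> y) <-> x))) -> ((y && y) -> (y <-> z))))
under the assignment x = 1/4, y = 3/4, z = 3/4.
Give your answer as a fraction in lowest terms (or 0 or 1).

x -> y = 1/4 -> 3/4 = 1
x && (x -> y) = 1/4 && 1 = 1/4
!(x && (x -> y)) = !1/4 = 3/4
!!(x && (x -> y)) = !3/4 = 1/4
z && y = 3/4 && 3/4 = 3/4
y <-> z = 3/4 <-> 3/4 = 1
(z && y) <-> (y <-> z) = 3/4 <-> 1 = 3/4
z && z = 3/4 && 3/4 = 3/4
(z && z) -> y = 3/4 -> 3/4 = 1
((z && y) <-> (y <-> z)) -> ((z && z) -> y) = 3/4 -> 1 = 1
!!(x && (x -> y)) <-> (((z && y) <-> (y <-> z)) -> ((z && z) -> y)) = 1/4 <-> 1 = 1/4
z && y = 3/4 && 3/4 = 3/4
y <-> x = 3/4 <-> 1/4 = 1/2
(z && y) <-> (y <-> x) = 3/4 <-> 1/2 = 3/4
z <-> ((z && y) <-> (y <-> x)) = 3/4 <-> 3/4 = 1
x <-> z = 1/4 <-> 3/4 = 1/2
!(x <-> z) = !1/2 = 1/2
(z <-> ((z && y) <-> (y <-> x))) && !(x <-> z) = 1 && 1/2 = 1/2
z <-> y = 3/4 <-> 3/4 = 1
!y = !3/4 = 1/4
(z <-> y) -> !y = 1 -> 1/4 = 1/4
((z <-> y) -> !y) <-> y = 1/4 <-> 3/4 = 1/2
y -> z = 3/4 -> 3/4 = 1
x -> (y -> z) = 1/4 -> 1 = 1
(x -> (y -> z)) -> z = 1 -> 3/4 = 3/4
(((z <-> y) -> !y) <-> y) <-> ((x -> (y -> z)) -> z) = 1/2 <-> 3/4 = 3/4
((z <-> ((z && y) <-> (y <-> x))) && !(x <-> z)) <-> ((((z <-> y) -> !y) <-> y) <-> ((x -> (y -> z)) -> z)) = 1/2 <-> 3/4 = 3/4
(!!(x && (x -> y)) <-> (((z && y) <-> (y <-> z)) -> ((z && z) -> y))) -> (((z <-> ((z && y) <-> (y <-> x))) && !(x <-> z)) <-> ((((z <-> y) -> !y) <-> y) <-> ((x -> (y -> z)) -> z))) = 1/4 -> 3/4 = 1
!y = !3/4 = 1/4
!y <-> y = 1/4 <-> 3/4 = 1/2
y -> z = 3/4 -> 3/4 = 1
(y -> z) <-> z = 1 <-> 3/4 = 3/4
(!y <-> y) <-> ((y -> z) <-> z) = 1/2 <-> 3/4 = 3/4
y -> y = 3/4 -> 3/4 = 1
(y -> y) -> y = 1 -> 3/4 = 3/4
!((y -> y) -> y) = !3/4 = 1/4
((!y <-> y) <-> ((y -> z) <-> z)) -> !((y -> y) -> y) = 3/4 -> 1/4 = 1/2
y -> z = 3/4 -> 3/4 = 1
!(y -> z) = !1 = 0
y && x = 3/4 && 1/4 = 1/4
x -> (y && x) = 1/4 -> 1/4 = 1
!(y -> z) <-> (x -> (y && x)) = 0 <-> 1 = 0
(((!y <-> y) <-> ((y -> z) <-> z)) -> !((y -> y) -> y)) -> (!(y -> z) <-> (x -> (y && x))) = 1/2 -> 0 = 1/2
z && x = 3/4 && 1/4 = 1/4
x <-> z = 1/4 <-> 3/4 = 1/2
!(x <-> z) = !1/2 = 1/2
(z && x) -> !(x <-> z) = 1/4 -> 1/2 = 1
z -> y = 3/4 -> 3/4 = 1
(z -> y) <-> x = 1 <-> 1/4 = 1/4
x <-> ((z -> y) <-> x) = 1/4 <-> 1/4 = 1
((z && x) -> !(x <-> z)) && (x <-> ((z -> y) <-> x)) = 1 && 1 = 1
y && y = 3/4 && 3/4 = 3/4
y <-> z = 3/4 <-> 3/4 = 1
(y && y) -> (y <-> z) = 3/4 -> 1 = 1
(((z && x) -> !(x <-> z)) && (x <-> ((z -> y) <-> x))) -> ((y && y) -> (y <-> z)) = 1 -> 1 = 1
((((!y <-> y) <-> ((y -> z) <-> z)) -> !((y -> y) -> y)) -> (!(y -> z) <-> (x -> (y && x)))) && ((((z && x) -> !(x <-> z)) && (x <-> ((z -> y) <-> x))) -> ((y && y) -> (y <-> z))) = 1/2 && 1 = 1/2
((!!(x && (x -> y)) <-> (((z && y) <-> (y <-> z)) -> ((z && z) -> y))) -> (((z <-> ((z && y) <-> (y <-> x))) && !(x <-> z)) <-> ((((z <-> y) -> !y) <-> y) <-> ((x -> (y -> z)) -> z)))) && (((((!y <-> y) <-> ((y -> z) <-> z)) -> !((y -> y) -> y)) -> (!(y -> z) <-> (x -> (y && x)))) && ((((z && x) -> !(x <-> z)) && (x <-> ((z -> y) <-> x))) -> ((y && y) -> (y <-> z)))) = 1 && 1/2 = 1/2

1/2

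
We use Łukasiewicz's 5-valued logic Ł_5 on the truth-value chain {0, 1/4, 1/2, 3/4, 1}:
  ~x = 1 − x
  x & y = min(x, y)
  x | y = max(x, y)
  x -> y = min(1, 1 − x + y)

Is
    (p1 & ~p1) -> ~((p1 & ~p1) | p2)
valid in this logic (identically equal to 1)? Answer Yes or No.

No

Counterexample: take p1 = 1/4, p2 = 1.
~p1 = ~1/4 = 3/4
p1 & ~p1 = 1/4 & 3/4 = 1/4
(p1 & ~p1) | p2 = 1/4 | 1 = 1
~((p1 & ~p1) | p2) = ~1 = 0
(p1 & ~p1) -> ~((p1 & ~p1) | p2) = 1/4 -> 0 = 3/4
This gives 3/4 ≠ 1.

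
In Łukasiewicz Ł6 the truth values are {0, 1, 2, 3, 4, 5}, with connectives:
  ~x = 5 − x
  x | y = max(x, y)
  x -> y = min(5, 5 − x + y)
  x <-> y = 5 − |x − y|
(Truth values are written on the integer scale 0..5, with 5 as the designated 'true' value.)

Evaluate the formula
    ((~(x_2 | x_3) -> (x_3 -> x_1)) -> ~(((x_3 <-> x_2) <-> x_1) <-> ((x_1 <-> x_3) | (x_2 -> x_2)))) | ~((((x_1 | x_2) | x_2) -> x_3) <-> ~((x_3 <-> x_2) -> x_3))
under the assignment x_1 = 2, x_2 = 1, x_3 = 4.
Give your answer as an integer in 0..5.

5

x_2 | x_3 = 1 | 4 = 4
~(x_2 | x_3) = ~4 = 1
x_3 -> x_1 = 4 -> 2 = 3
~(x_2 | x_3) -> (x_3 -> x_1) = 1 -> 3 = 5
x_3 <-> x_2 = 4 <-> 1 = 2
(x_3 <-> x_2) <-> x_1 = 2 <-> 2 = 5
x_1 <-> x_3 = 2 <-> 4 = 3
x_2 -> x_2 = 1 -> 1 = 5
(x_1 <-> x_3) | (x_2 -> x_2) = 3 | 5 = 5
((x_3 <-> x_2) <-> x_1) <-> ((x_1 <-> x_3) | (x_2 -> x_2)) = 5 <-> 5 = 5
~(((x_3 <-> x_2) <-> x_1) <-> ((x_1 <-> x_3) | (x_2 -> x_2))) = ~5 = 0
(~(x_2 | x_3) -> (x_3 -> x_1)) -> ~(((x_3 <-> x_2) <-> x_1) <-> ((x_1 <-> x_3) | (x_2 -> x_2))) = 5 -> 0 = 0
x_1 | x_2 = 2 | 1 = 2
(x_1 | x_2) | x_2 = 2 | 1 = 2
((x_1 | x_2) | x_2) -> x_3 = 2 -> 4 = 5
x_3 <-> x_2 = 4 <-> 1 = 2
(x_3 <-> x_2) -> x_3 = 2 -> 4 = 5
~((x_3 <-> x_2) -> x_3) = ~5 = 0
(((x_1 | x_2) | x_2) -> x_3) <-> ~((x_3 <-> x_2) -> x_3) = 5 <-> 0 = 0
~((((x_1 | x_2) | x_2) -> x_3) <-> ~((x_3 <-> x_2) -> x_3)) = ~0 = 5
((~(x_2 | x_3) -> (x_3 -> x_1)) -> ~(((x_3 <-> x_2) <-> x_1) <-> ((x_1 <-> x_3) | (x_2 -> x_2)))) | ~((((x_1 | x_2) | x_2) -> x_3) <-> ~((x_3 <-> x_2) -> x_3)) = 0 | 5 = 5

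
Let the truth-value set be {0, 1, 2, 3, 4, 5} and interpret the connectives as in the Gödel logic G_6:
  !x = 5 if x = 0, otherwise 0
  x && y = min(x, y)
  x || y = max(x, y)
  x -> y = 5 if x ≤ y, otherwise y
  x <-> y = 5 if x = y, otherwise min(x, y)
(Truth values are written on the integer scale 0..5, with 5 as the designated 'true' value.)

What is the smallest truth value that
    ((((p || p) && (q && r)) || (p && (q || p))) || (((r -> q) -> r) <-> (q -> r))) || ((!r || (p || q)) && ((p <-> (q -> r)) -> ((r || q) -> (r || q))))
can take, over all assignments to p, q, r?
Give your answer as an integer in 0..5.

Take p = 0, q = 1, r = 1:
p || p = 0 || 0 = 0
q && r = 1 && 1 = 1
(p || p) && (q && r) = 0 && 1 = 0
q || p = 1 || 0 = 1
p && (q || p) = 0 && 1 = 0
((p || p) && (q && r)) || (p && (q || p)) = 0 || 0 = 0
r -> q = 1 -> 1 = 5
(r -> q) -> r = 5 -> 1 = 1
q -> r = 1 -> 1 = 5
((r -> q) -> r) <-> (q -> r) = 1 <-> 5 = 1
(((p || p) && (q && r)) || (p && (q || p))) || (((r -> q) -> r) <-> (q -> r)) = 0 || 1 = 1
!r = !1 = 0
p || q = 0 || 1 = 1
!r || (p || q) = 0 || 1 = 1
q -> r = 1 -> 1 = 5
p <-> (q -> r) = 0 <-> 5 = 0
r || q = 1 || 1 = 1
r || q = 1 || 1 = 1
(r || q) -> (r || q) = 1 -> 1 = 5
(p <-> (q -> r)) -> ((r || q) -> (r || q)) = 0 -> 5 = 5
(!r || (p || q)) && ((p <-> (q -> r)) -> ((r || q) -> (r || q))) = 1 && 5 = 1
((((p || p) && (q && r)) || (p && (q || p))) || (((r -> q) -> r) <-> (q -> r))) || ((!r || (p || q)) && ((p <-> (q -> r)) -> ((r || q) -> (r || q)))) = 1 || 1 = 1
No assignment yields a value below 1, so this is the minimum.

1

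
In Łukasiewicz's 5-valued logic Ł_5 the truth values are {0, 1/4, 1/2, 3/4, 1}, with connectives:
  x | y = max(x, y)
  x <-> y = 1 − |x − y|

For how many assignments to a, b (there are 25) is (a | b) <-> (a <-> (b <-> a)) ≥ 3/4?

value 1: 16 assignments (counts)
value 3/4: 5 assignments (counts)
value 1/2: 2 assignments
value 1/4: 1 assignment
value 0: 1 assignment
So 21 of the 25 assignments meet the threshold.

21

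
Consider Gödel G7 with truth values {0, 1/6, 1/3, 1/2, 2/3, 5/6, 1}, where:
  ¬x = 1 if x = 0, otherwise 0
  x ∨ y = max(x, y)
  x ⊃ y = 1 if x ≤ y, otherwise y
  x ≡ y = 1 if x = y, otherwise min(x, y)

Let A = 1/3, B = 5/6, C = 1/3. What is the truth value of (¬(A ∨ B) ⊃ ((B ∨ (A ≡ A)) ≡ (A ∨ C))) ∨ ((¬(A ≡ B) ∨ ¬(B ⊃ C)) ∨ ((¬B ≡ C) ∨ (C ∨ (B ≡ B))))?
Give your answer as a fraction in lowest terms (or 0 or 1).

A ∨ B = 1/3 ∨ 5/6 = 5/6
¬(A ∨ B) = ¬5/6 = 0
A ≡ A = 1/3 ≡ 1/3 = 1
B ∨ (A ≡ A) = 5/6 ∨ 1 = 1
A ∨ C = 1/3 ∨ 1/3 = 1/3
(B ∨ (A ≡ A)) ≡ (A ∨ C) = 1 ≡ 1/3 = 1/3
¬(A ∨ B) ⊃ ((B ∨ (A ≡ A)) ≡ (A ∨ C)) = 0 ⊃ 1/3 = 1
A ≡ B = 1/3 ≡ 5/6 = 1/3
¬(A ≡ B) = ¬1/3 = 0
B ⊃ C = 5/6 ⊃ 1/3 = 1/3
¬(B ⊃ C) = ¬1/3 = 0
¬(A ≡ B) ∨ ¬(B ⊃ C) = 0 ∨ 0 = 0
¬B = ¬5/6 = 0
¬B ≡ C = 0 ≡ 1/3 = 0
B ≡ B = 5/6 ≡ 5/6 = 1
C ∨ (B ≡ B) = 1/3 ∨ 1 = 1
(¬B ≡ C) ∨ (C ∨ (B ≡ B)) = 0 ∨ 1 = 1
(¬(A ≡ B) ∨ ¬(B ⊃ C)) ∨ ((¬B ≡ C) ∨ (C ∨ (B ≡ B))) = 0 ∨ 1 = 1
(¬(A ∨ B) ⊃ ((B ∨ (A ≡ A)) ≡ (A ∨ C))) ∨ ((¬(A ≡ B) ∨ ¬(B ⊃ C)) ∨ ((¬B ≡ C) ∨ (C ∨ (B ≡ B)))) = 1 ∨ 1 = 1

1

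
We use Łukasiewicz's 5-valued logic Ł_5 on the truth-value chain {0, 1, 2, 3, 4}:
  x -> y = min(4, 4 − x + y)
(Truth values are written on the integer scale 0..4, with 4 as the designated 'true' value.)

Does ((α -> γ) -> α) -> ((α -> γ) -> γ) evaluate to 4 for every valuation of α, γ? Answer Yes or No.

No

Counterexample: take α = 1, γ = 0.
α -> γ = 1 -> 0 = 3
(α -> γ) -> α = 3 -> 1 = 2
α -> γ = 1 -> 0 = 3
(α -> γ) -> γ = 3 -> 0 = 1
((α -> γ) -> α) -> ((α -> γ) -> γ) = 2 -> 1 = 3
This gives 3 ≠ 4.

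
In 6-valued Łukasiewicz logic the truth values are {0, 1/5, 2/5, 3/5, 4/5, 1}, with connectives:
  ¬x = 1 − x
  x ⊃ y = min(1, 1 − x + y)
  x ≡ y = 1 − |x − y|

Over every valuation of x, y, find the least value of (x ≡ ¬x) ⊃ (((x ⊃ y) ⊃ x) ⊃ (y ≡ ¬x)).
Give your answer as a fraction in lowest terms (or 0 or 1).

Take x = 2/5, y = 0:
¬x = ¬2/5 = 3/5
x ≡ ¬x = 2/5 ≡ 3/5 = 4/5
x ⊃ y = 2/5 ⊃ 0 = 3/5
(x ⊃ y) ⊃ x = 3/5 ⊃ 2/5 = 4/5
¬x = ¬2/5 = 3/5
y ≡ ¬x = 0 ≡ 3/5 = 2/5
((x ⊃ y) ⊃ x) ⊃ (y ≡ ¬x) = 4/5 ⊃ 2/5 = 3/5
(x ≡ ¬x) ⊃ (((x ⊃ y) ⊃ x) ⊃ (y ≡ ¬x)) = 4/5 ⊃ 3/5 = 4/5
No assignment yields a value below 4/5, so this is the minimum.

4/5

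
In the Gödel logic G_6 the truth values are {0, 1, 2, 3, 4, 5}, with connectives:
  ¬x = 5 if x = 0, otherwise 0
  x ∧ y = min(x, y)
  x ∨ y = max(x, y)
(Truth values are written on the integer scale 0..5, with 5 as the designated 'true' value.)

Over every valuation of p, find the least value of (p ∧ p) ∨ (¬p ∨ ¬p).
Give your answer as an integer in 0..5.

1

Take p = 1:
p ∧ p = 1 ∧ 1 = 1
¬p = ¬1 = 0
¬p = ¬1 = 0
¬p ∨ ¬p = 0 ∨ 0 = 0
(p ∧ p) ∨ (¬p ∨ ¬p) = 1 ∨ 0 = 1
No assignment yields a value below 1, so this is the minimum.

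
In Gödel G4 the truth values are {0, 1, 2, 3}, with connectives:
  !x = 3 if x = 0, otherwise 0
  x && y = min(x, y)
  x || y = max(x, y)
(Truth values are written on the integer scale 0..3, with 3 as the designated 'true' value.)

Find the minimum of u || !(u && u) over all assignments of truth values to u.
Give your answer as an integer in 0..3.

1

Take u = 1:
u && u = 1 && 1 = 1
!(u && u) = !1 = 0
u || !(u && u) = 1 || 0 = 1
No assignment yields a value below 1, so this is the minimum.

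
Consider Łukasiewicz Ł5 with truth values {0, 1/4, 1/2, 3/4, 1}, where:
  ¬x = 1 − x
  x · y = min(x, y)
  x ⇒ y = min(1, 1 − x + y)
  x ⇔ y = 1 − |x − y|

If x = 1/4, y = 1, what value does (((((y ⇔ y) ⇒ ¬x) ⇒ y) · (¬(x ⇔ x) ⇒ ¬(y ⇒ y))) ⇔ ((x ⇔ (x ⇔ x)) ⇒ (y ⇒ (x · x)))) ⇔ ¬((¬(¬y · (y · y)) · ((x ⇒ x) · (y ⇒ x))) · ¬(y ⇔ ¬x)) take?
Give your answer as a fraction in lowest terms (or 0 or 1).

3/4

y ⇔ y = 1 ⇔ 1 = 1
¬x = ¬1/4 = 3/4
(y ⇔ y) ⇒ ¬x = 1 ⇒ 3/4 = 3/4
((y ⇔ y) ⇒ ¬x) ⇒ y = 3/4 ⇒ 1 = 1
x ⇔ x = 1/4 ⇔ 1/4 = 1
¬(x ⇔ x) = ¬1 = 0
y ⇒ y = 1 ⇒ 1 = 1
¬(y ⇒ y) = ¬1 = 0
¬(x ⇔ x) ⇒ ¬(y ⇒ y) = 0 ⇒ 0 = 1
(((y ⇔ y) ⇒ ¬x) ⇒ y) · (¬(x ⇔ x) ⇒ ¬(y ⇒ y)) = 1 · 1 = 1
x ⇔ x = 1/4 ⇔ 1/4 = 1
x ⇔ (x ⇔ x) = 1/4 ⇔ 1 = 1/4
x · x = 1/4 · 1/4 = 1/4
y ⇒ (x · x) = 1 ⇒ 1/4 = 1/4
(x ⇔ (x ⇔ x)) ⇒ (y ⇒ (x · x)) = 1/4 ⇒ 1/4 = 1
((((y ⇔ y) ⇒ ¬x) ⇒ y) · (¬(x ⇔ x) ⇒ ¬(y ⇒ y))) ⇔ ((x ⇔ (x ⇔ x)) ⇒ (y ⇒ (x · x))) = 1 ⇔ 1 = 1
¬y = ¬1 = 0
y · y = 1 · 1 = 1
¬y · (y · y) = 0 · 1 = 0
¬(¬y · (y · y)) = ¬0 = 1
x ⇒ x = 1/4 ⇒ 1/4 = 1
y ⇒ x = 1 ⇒ 1/4 = 1/4
(x ⇒ x) · (y ⇒ x) = 1 · 1/4 = 1/4
¬(¬y · (y · y)) · ((x ⇒ x) · (y ⇒ x)) = 1 · 1/4 = 1/4
¬x = ¬1/4 = 3/4
y ⇔ ¬x = 1 ⇔ 3/4 = 3/4
¬(y ⇔ ¬x) = ¬3/4 = 1/4
(¬(¬y · (y · y)) · ((x ⇒ x) · (y ⇒ x))) · ¬(y ⇔ ¬x) = 1/4 · 1/4 = 1/4
¬((¬(¬y · (y · y)) · ((x ⇒ x) · (y ⇒ x))) · ¬(y ⇔ ¬x)) = ¬1/4 = 3/4
(((((y ⇔ y) ⇒ ¬x) ⇒ y) · (¬(x ⇔ x) ⇒ ¬(y ⇒ y))) ⇔ ((x ⇔ (x ⇔ x)) ⇒ (y ⇒ (x · x)))) ⇔ ¬((¬(¬y · (y · y)) · ((x ⇒ x) · (y ⇒ x))) · ¬(y ⇔ ¬x)) = 1 ⇔ 3/4 = 3/4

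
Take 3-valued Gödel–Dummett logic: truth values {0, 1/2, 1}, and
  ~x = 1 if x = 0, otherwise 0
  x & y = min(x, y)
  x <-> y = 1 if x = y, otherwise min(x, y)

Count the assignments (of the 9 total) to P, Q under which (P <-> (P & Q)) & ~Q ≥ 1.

1

P = 0, Q = 0 ↦ 1  ≥
P = 0, Q = 1/2 ↦ 0  <
P = 0, Q = 1 ↦ 0  <
P = 1/2, Q = 0 ↦ 0  <
P = 1/2, Q = 1/2 ↦ 0  <
P = 1/2, Q = 1 ↦ 0  <
P = 1, Q = 0 ↦ 0  <
P = 1, Q = 1/2 ↦ 0  <
P = 1, Q = 1 ↦ 0  <
So 1 of the 9 assignments meets the threshold.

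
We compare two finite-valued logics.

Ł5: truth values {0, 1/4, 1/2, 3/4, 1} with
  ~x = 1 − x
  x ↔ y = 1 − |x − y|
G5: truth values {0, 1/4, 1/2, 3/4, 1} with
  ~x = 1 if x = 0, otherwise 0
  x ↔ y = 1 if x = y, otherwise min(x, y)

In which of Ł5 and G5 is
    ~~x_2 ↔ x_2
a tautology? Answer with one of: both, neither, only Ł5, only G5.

In Ł5: every assignment gives 1 — tautology.
In G5: at x_2 = 1/4 the value is 1/4 — not a tautology.

only Ł5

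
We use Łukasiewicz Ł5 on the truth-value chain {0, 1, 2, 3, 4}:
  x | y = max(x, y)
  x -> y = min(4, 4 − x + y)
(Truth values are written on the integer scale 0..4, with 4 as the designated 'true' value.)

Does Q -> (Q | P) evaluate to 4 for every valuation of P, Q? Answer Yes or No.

Yes

At P = 1, Q = 1, for instance:
Q | P = 1 | 1 = 1
Q -> (Q | P) = 1 -> 1 = 4
and checking the remaining 24 assignments likewise gives ≥ 4 in every case.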